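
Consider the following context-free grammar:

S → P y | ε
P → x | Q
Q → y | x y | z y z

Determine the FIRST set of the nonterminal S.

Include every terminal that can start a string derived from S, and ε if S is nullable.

We compute FIRST(S) using the standard algorithm.
FIRST(P) = {x, y, z}
FIRST(Q) = {x, y, z}
FIRST(S) = {x, y, z, ε}
Therefore, FIRST(S) = {x, y, z, ε}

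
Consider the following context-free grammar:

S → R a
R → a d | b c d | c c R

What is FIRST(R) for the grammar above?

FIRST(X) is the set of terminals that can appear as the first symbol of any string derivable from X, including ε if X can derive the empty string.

We compute FIRST(R) using the standard algorithm.
FIRST(R) = {a, b, c}
FIRST(S) = {a, b, c}
Therefore, FIRST(R) = {a, b, c}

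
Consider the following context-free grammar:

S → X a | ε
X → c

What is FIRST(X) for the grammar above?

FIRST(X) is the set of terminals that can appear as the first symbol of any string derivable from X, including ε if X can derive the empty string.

We compute FIRST(X) using the standard algorithm.
FIRST(S) = {c, ε}
FIRST(X) = {c}
Therefore, FIRST(X) = {c}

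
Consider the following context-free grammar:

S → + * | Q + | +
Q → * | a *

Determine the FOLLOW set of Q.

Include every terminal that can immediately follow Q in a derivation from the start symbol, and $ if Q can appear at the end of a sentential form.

We compute FOLLOW(Q) using the standard algorithm.
FOLLOW(S) starts with {$}.
FIRST(Q) = {*, a}
FIRST(S) = {*, +, a}
FOLLOW(Q) = {+}
FOLLOW(S) = {$}
Therefore, FOLLOW(Q) = {+}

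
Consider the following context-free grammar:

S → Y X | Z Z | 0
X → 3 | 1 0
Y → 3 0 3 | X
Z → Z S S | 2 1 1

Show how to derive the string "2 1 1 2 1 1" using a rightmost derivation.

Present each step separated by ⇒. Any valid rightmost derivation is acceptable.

S ⇒ Z Z ⇒ Z 2 1 1 ⇒ 2 1 1 2 1 1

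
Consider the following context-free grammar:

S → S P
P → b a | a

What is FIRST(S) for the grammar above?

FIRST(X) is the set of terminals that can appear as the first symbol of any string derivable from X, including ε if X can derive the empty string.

We compute FIRST(S) using the standard algorithm.
FIRST(P) = {a, b}
FIRST(S) = {}
Therefore, FIRST(S) = {}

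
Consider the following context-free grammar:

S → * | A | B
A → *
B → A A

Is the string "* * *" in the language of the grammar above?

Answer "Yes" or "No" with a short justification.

No - no valid derivation exists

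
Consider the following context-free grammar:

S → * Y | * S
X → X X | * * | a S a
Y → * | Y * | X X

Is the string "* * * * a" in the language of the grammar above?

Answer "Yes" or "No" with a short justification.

No - no valid derivation exists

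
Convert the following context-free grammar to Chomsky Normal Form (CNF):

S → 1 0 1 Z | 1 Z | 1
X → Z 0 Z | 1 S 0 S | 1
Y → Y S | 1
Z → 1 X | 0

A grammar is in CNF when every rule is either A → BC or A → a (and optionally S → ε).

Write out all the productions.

T1 → 1; T0 → 0; S → 1; X → 1; Y → 1; Z → 0; S → T1 X0; X0 → T0 X1; X1 → T1 Z; S → T1 Z; X → Z X2; X2 → T0 Z; X → T1 X3; X3 → S X4; X4 → T0 S; Y → Y S; Z → T1 X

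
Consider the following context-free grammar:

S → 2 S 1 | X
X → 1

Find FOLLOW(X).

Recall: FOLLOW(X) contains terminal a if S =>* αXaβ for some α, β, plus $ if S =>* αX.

We compute FOLLOW(X) using the standard algorithm.
FOLLOW(S) starts with {$}.
FIRST(S) = {1, 2}
FIRST(X) = {1}
FOLLOW(S) = {$, 1}
FOLLOW(X) = {$, 1}
Therefore, FOLLOW(X) = {$, 1}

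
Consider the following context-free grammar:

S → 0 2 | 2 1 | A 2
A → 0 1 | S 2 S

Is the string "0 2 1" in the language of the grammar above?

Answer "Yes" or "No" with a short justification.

No - no valid derivation exists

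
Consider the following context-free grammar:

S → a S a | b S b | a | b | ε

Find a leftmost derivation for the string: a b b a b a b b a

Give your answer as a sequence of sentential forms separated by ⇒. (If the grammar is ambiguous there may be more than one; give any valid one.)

S ⇒ a S a ⇒ a b S b a ⇒ a b b S b b a ⇒ a b b a S a b b a ⇒ a b b a b a b b a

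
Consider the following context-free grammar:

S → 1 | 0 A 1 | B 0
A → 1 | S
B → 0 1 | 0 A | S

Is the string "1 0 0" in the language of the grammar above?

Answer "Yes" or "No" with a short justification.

Yes - a valid derivation exists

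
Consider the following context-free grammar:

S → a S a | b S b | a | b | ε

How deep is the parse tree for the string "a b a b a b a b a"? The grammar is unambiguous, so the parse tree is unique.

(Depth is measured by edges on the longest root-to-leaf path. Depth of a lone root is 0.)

5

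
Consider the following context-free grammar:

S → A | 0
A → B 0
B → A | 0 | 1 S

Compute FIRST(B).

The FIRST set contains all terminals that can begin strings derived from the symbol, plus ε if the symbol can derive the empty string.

We compute FIRST(B) using the standard algorithm.
FIRST(A) = {0, 1}
FIRST(B) = {0, 1}
FIRST(S) = {0, 1}
Therefore, FIRST(B) = {0, 1}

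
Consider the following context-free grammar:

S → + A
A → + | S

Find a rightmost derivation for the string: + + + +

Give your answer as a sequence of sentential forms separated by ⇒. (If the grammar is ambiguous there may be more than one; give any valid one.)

S ⇒ + A ⇒ + S ⇒ + + A ⇒ + + S ⇒ + + + A ⇒ + + + +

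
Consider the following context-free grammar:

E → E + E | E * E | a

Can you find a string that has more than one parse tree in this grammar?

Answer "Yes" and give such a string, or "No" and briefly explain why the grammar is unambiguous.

Yes - the string 'a * a * a + a + a + a' has two distinct parse trees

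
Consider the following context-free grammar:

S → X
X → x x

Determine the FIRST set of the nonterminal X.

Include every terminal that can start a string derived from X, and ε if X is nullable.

We compute FIRST(X) using the standard algorithm.
FIRST(S) = {x}
FIRST(X) = {x}
Therefore, FIRST(X) = {x}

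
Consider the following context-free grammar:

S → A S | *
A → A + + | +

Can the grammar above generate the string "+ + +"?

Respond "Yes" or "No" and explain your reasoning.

No - no valid derivation exists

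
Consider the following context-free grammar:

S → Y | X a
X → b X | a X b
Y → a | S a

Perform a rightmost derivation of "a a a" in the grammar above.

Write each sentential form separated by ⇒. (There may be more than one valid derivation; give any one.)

S ⇒ Y ⇒ S a ⇒ Y a ⇒ S a a ⇒ Y a a ⇒ a a a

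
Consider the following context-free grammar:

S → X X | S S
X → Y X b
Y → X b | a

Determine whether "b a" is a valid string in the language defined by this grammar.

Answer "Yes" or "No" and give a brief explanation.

No - no valid derivation exists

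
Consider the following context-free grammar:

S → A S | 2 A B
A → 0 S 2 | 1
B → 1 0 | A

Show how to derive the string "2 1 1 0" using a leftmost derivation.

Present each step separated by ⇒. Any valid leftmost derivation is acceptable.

S ⇒ 2 A B ⇒ 2 1 B ⇒ 2 1 1 0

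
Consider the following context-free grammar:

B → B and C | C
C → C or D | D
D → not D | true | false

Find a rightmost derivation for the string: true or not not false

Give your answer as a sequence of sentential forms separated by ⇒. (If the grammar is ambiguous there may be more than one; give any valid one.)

B ⇒ C ⇒ C or D ⇒ C or not D ⇒ C or not not D ⇒ C or not not false ⇒ D or not not false ⇒ true or not not false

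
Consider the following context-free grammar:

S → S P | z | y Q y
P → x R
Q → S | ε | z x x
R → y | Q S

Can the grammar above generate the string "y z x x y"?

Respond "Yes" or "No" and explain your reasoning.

Yes - a valid derivation exists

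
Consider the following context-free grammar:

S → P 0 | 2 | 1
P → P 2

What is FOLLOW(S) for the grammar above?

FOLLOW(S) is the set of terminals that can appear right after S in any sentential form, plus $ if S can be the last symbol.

We compute FOLLOW(S) using the standard algorithm.
FOLLOW(S) starts with {$}.
FIRST(P) = {}
FIRST(S) = {1, 2}
FOLLOW(P) = {0, 2}
FOLLOW(S) = {$}
Therefore, FOLLOW(S) = {$}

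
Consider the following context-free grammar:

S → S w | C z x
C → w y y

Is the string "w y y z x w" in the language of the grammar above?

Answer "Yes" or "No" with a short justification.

Yes - a valid derivation exists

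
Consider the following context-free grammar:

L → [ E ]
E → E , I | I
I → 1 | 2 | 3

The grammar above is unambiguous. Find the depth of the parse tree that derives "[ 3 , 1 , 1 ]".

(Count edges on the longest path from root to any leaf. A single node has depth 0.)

5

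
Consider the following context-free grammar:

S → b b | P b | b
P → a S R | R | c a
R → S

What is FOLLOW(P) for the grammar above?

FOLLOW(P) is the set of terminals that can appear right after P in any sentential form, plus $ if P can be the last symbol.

We compute FOLLOW(P) using the standard algorithm.
FOLLOW(S) starts with {$}.
FIRST(P) = {a, b, c}
FIRST(R) = {a, b, c}
FIRST(S) = {a, b, c}
FOLLOW(P) = {b}
FOLLOW(R) = {b}
FOLLOW(S) = {$, a, b, c}
Therefore, FOLLOW(P) = {b}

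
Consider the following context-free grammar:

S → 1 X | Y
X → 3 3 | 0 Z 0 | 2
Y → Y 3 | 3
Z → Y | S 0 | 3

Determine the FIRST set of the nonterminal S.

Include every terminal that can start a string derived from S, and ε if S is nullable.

We compute FIRST(S) using the standard algorithm.
FIRST(S) = {1, 3}
FIRST(X) = {0, 2, 3}
FIRST(Y) = {3}
FIRST(Z) = {1, 3}
Therefore, FIRST(S) = {1, 3}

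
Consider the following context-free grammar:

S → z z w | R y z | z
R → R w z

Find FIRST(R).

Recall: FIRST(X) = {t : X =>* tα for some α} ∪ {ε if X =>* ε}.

We compute FIRST(R) using the standard algorithm.
FIRST(R) = {}
FIRST(S) = {z}
Therefore, FIRST(R) = {}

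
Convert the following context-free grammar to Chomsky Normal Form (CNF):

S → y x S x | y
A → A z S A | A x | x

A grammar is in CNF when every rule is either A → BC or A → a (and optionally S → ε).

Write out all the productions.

TY → y; TX → x; S → y; TZ → z; A → x; S → TY X0; X0 → TX X1; X1 → S TX; A → A X2; X2 → TZ X3; X3 → S A; A → A TX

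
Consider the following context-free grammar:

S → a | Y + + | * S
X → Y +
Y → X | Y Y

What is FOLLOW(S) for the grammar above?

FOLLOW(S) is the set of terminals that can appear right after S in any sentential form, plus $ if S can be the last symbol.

We compute FOLLOW(S) using the standard algorithm.
FOLLOW(S) starts with {$}.
FIRST(S) = {*, a}
FIRST(X) = {}
FIRST(Y) = {}
FOLLOW(S) = {$}
FOLLOW(X) = {+}
FOLLOW(Y) = {+}
Therefore, FOLLOW(S) = {$}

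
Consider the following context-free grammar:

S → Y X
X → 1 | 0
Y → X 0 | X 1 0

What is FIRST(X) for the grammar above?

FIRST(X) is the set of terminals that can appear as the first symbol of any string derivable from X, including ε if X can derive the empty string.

We compute FIRST(X) using the standard algorithm.
FIRST(S) = {0, 1}
FIRST(X) = {0, 1}
FIRST(Y) = {0, 1}
Therefore, FIRST(X) = {0, 1}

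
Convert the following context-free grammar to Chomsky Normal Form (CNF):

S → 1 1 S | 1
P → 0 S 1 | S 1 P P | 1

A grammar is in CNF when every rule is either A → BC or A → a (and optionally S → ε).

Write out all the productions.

T1 → 1; S → 1; T0 → 0; P → 1; S → T1 X0; X0 → T1 S; P → T0 X1; X1 → S T1; P → S X2; X2 → T1 X3; X3 → P P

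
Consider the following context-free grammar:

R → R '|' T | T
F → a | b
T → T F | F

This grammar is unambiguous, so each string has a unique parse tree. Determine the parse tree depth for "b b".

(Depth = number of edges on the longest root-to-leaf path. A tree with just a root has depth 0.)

4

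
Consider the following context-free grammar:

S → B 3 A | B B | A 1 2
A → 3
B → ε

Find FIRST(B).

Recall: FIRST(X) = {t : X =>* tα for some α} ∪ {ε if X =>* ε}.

We compute FIRST(B) using the standard algorithm.
FIRST(A) = {3}
FIRST(B) = {ε}
FIRST(S) = {3, ε}
Therefore, FIRST(B) = {ε}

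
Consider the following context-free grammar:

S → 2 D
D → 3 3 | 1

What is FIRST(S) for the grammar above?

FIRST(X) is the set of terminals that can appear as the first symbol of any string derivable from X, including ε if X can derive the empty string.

We compute FIRST(S) using the standard algorithm.
FIRST(D) = {1, 3}
FIRST(S) = {2}
Therefore, FIRST(S) = {2}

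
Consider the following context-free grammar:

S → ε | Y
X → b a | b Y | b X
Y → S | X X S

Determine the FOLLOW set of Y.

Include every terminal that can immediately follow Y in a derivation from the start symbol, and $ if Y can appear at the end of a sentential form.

We compute FOLLOW(Y) using the standard algorithm.
FOLLOW(S) starts with {$}.
FIRST(S) = {b, ε}
FIRST(X) = {b}
FIRST(Y) = {b, ε}
FOLLOW(S) = {$, b}
FOLLOW(X) = {$, b}
FOLLOW(Y) = {$, b}
Therefore, FOLLOW(Y) = {$, b}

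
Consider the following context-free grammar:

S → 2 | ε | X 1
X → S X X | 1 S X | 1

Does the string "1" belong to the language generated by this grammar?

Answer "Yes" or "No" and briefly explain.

No - no valid derivation exists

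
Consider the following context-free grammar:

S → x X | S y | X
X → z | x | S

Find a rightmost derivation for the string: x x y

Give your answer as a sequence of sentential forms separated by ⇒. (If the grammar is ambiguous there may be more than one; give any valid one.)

S ⇒ S y ⇒ x X y ⇒ x x y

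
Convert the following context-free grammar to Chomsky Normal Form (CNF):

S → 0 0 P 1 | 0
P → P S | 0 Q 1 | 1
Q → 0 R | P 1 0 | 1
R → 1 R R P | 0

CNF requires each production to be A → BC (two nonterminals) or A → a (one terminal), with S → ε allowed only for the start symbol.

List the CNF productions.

T0 → 0; T1 → 1; S → 0; P → 1; Q → 1; R → 0; S → T0 X0; X0 → T0 X1; X1 → P T1; P → P S; P → T0 X2; X2 → Q T1; Q → T0 R; Q → P X3; X3 → T1 T0; R → T1 X4; X4 → R X5; X5 → R P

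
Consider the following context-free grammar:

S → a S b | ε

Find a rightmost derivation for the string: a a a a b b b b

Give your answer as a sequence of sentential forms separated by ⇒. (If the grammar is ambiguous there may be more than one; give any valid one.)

S ⇒ a S b ⇒ a a S b b ⇒ a a a S b b b ⇒ a a a a S b b b b ⇒ a a a a b b b b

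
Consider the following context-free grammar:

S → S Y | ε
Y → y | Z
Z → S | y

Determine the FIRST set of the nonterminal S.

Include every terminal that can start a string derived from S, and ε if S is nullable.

We compute FIRST(S) using the standard algorithm.
FIRST(S) = {y, ε}
FIRST(Y) = {y, ε}
FIRST(Z) = {y, ε}
Therefore, FIRST(S) = {y, ε}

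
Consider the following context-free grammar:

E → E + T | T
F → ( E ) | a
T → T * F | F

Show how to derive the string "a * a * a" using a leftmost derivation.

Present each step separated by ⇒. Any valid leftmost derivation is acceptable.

E ⇒ T ⇒ T * F ⇒ T * F * F ⇒ F * F * F ⇒ a * F * F ⇒ a * a * F ⇒ a * a * a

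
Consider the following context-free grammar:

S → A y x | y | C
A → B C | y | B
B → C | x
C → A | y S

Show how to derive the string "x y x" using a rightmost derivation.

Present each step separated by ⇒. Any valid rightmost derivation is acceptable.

S ⇒ A y x ⇒ B y x ⇒ x y x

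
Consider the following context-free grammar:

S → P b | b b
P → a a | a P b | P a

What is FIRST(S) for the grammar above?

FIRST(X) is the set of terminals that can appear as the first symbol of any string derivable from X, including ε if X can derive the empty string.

We compute FIRST(S) using the standard algorithm.
FIRST(P) = {a}
FIRST(S) = {a, b}
Therefore, FIRST(S) = {a, b}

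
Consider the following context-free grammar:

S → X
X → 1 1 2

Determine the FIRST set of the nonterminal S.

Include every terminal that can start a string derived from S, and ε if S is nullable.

We compute FIRST(S) using the standard algorithm.
FIRST(S) = {1}
FIRST(X) = {1}
Therefore, FIRST(S) = {1}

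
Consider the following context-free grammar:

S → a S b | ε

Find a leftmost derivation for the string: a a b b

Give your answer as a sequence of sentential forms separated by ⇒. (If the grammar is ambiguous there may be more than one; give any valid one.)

S ⇒ a S b ⇒ a a S b b ⇒ a a b b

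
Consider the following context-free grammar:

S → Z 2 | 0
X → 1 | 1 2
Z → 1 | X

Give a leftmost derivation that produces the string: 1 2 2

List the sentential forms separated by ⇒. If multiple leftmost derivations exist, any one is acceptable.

S ⇒ Z 2 ⇒ X 2 ⇒ 1 2 2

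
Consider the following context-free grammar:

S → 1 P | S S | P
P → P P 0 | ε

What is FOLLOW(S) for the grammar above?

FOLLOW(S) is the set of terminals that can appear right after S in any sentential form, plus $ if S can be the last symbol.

We compute FOLLOW(S) using the standard algorithm.
FOLLOW(S) starts with {$}.
FIRST(P) = {0, ε}
FIRST(S) = {0, 1, ε}
FOLLOW(P) = {$, 0, 1}
FOLLOW(S) = {$, 0, 1}
Therefore, FOLLOW(S) = {$, 0, 1}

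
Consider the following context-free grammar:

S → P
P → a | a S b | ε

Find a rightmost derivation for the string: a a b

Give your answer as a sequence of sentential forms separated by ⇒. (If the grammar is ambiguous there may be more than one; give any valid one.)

S ⇒ P ⇒ a S b ⇒ a P b ⇒ a a b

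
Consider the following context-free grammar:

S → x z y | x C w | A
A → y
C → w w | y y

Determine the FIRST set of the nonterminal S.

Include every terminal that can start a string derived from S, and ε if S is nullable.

We compute FIRST(S) using the standard algorithm.
FIRST(A) = {y}
FIRST(C) = {w, y}
FIRST(S) = {x, y}
Therefore, FIRST(S) = {x, y}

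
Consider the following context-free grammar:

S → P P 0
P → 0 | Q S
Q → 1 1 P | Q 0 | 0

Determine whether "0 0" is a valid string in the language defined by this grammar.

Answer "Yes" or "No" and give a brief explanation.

No - no valid derivation exists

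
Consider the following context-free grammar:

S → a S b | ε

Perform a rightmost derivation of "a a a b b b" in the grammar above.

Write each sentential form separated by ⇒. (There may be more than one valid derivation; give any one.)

S ⇒ a S b ⇒ a a S b b ⇒ a a a S b b b ⇒ a a a b b b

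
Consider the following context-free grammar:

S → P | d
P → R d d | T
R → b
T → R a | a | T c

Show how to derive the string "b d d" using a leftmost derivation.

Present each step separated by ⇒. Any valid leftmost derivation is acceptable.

S ⇒ P ⇒ R d d ⇒ b d d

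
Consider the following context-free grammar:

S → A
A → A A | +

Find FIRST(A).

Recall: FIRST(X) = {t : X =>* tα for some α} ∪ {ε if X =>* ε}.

We compute FIRST(A) using the standard algorithm.
FIRST(A) = {+}
FIRST(S) = {+}
Therefore, FIRST(A) = {+}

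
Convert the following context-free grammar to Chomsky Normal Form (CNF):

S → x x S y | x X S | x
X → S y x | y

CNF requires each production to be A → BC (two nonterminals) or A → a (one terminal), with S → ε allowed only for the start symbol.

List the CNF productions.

TX → x; TY → y; S → x; X → y; S → TX X0; X0 → TX X1; X1 → S TY; S → TX X2; X2 → X S; X → S X3; X3 → TY TX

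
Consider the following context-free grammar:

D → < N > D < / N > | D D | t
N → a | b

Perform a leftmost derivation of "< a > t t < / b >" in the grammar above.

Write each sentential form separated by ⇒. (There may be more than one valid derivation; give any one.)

D ⇒ < N > D < / N > ⇒ < a > D < / N > ⇒ < a > D D < / N > ⇒ < a > t D < / N > ⇒ < a > t t < / N > ⇒ < a > t t < / b >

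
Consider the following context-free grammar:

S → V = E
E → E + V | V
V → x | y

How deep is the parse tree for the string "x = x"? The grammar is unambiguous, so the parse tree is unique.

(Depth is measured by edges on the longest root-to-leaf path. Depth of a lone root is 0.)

3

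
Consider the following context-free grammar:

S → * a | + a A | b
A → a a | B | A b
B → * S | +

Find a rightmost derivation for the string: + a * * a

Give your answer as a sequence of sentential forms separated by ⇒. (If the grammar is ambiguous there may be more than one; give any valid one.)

S ⇒ + a A ⇒ + a B ⇒ + a * S ⇒ + a * * a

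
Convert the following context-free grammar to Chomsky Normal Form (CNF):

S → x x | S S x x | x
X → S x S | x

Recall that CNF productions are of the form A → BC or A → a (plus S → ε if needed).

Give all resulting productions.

TX → x; S → x; X → x; S → TX TX; S → S X0; X0 → S X1; X1 → TX TX; X → S X2; X2 → TX S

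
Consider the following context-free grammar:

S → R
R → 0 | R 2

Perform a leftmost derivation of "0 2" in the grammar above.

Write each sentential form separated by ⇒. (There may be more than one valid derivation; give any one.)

S ⇒ R ⇒ R 2 ⇒ 0 2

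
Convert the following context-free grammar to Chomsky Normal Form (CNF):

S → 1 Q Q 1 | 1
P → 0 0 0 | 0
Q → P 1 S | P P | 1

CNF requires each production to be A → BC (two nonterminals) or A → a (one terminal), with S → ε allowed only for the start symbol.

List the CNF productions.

T1 → 1; S → 1; T0 → 0; P → 0; Q → 1; S → T1 X0; X0 → Q X1; X1 → Q T1; P → T0 X2; X2 → T0 T0; Q → P X3; X3 → T1 S; Q → P P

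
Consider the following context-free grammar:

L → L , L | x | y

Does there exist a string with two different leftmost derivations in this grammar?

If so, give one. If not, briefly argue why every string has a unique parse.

Yes - the string 'y , y , x , x' has two distinct leftmost derivations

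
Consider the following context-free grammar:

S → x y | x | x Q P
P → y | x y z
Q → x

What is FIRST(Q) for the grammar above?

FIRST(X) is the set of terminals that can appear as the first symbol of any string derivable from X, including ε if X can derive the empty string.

We compute FIRST(Q) using the standard algorithm.
FIRST(P) = {x, y}
FIRST(Q) = {x}
FIRST(S) = {x}
Therefore, FIRST(Q) = {x}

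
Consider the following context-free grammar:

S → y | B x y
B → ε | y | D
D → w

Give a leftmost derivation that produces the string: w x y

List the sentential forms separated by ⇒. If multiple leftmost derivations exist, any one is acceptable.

S ⇒ B x y ⇒ D x y ⇒ w x y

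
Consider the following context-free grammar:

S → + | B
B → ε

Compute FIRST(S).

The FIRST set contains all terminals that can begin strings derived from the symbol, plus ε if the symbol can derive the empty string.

We compute FIRST(S) using the standard algorithm.
FIRST(B) = {ε}
FIRST(S) = {+, ε}
Therefore, FIRST(S) = {+, ε}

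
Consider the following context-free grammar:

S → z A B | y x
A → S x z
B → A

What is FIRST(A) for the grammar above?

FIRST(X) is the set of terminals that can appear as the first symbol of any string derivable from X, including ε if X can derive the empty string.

We compute FIRST(A) using the standard algorithm.
FIRST(A) = {y, z}
FIRST(B) = {y, z}
FIRST(S) = {y, z}
Therefore, FIRST(A) = {y, z}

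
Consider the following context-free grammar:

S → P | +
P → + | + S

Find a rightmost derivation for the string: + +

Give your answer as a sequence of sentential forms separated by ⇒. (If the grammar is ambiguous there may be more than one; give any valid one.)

S ⇒ P ⇒ + S ⇒ + +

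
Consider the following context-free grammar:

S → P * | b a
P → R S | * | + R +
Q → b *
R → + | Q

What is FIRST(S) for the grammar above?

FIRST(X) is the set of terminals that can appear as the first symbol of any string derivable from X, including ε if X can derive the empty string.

We compute FIRST(S) using the standard algorithm.
FIRST(P) = {*, +, b}
FIRST(Q) = {b}
FIRST(R) = {+, b}
FIRST(S) = {*, +, b}
Therefore, FIRST(S) = {*, +, b}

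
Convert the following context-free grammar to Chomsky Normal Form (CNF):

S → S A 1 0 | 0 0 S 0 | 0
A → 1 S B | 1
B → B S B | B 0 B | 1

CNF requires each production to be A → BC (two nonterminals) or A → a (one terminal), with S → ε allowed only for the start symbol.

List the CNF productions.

T1 → 1; T0 → 0; S → 0; A → 1; B → 1; S → S X0; X0 → A X1; X1 → T1 T0; S → T0 X2; X2 → T0 X3; X3 → S T0; A → T1 X4; X4 → S B; B → B X5; X5 → S B; B → B X6; X6 → T0 B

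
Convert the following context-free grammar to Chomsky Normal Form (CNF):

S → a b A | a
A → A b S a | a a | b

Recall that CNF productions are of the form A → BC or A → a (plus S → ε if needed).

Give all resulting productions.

TA → a; TB → b; S → a; A → b; S → TA X0; X0 → TB A; A → A X1; X1 → TB X2; X2 → S TA; A → TA TA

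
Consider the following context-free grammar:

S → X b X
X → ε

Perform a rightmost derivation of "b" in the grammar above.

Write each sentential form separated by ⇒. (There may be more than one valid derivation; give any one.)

S ⇒ X b X ⇒ X b ⇒ b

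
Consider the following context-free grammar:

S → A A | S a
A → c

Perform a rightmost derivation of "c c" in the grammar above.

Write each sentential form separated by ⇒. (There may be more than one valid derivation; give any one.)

S ⇒ A A ⇒ A c ⇒ c c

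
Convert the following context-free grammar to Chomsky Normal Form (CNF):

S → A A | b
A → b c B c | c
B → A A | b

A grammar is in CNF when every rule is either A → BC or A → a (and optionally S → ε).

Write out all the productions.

S → b; TB → b; TC → c; A → c; B → b; S → A A; A → TB X0; X0 → TC X1; X1 → B TC; B → A A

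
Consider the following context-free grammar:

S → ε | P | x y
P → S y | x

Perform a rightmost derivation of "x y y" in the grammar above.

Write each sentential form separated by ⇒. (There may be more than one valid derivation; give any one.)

S ⇒ P ⇒ S y ⇒ x y y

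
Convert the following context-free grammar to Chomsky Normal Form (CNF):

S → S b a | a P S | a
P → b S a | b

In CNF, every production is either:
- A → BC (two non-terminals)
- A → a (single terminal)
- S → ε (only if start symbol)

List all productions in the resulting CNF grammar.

TB → b; TA → a; S → a; P → b; S → S X0; X0 → TB TA; S → TA X1; X1 → P S; P → TB X2; X2 → S TA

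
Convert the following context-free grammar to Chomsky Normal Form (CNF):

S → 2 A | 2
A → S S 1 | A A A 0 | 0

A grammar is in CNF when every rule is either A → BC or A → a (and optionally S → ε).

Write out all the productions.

T2 → 2; S → 2; T1 → 1; T0 → 0; A → 0; S → T2 A; A → S X0; X0 → S T1; A → A X1; X1 → A X2; X2 → A T0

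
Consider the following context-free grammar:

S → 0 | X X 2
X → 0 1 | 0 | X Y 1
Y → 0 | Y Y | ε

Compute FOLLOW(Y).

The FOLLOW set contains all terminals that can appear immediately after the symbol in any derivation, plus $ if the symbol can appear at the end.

We compute FOLLOW(Y) using the standard algorithm.
FOLLOW(S) starts with {$}.
FIRST(S) = {0}
FIRST(X) = {0}
FIRST(Y) = {0, ε}
FOLLOW(S) = {$}
FOLLOW(X) = {0, 1, 2}
FOLLOW(Y) = {0, 1}
Therefore, FOLLOW(Y) = {0, 1}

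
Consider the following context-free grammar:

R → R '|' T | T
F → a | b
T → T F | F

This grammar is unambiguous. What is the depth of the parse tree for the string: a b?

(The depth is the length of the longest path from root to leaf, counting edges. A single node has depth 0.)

4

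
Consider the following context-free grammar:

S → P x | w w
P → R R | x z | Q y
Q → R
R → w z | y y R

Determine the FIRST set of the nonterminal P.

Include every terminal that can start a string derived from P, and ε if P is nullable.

We compute FIRST(P) using the standard algorithm.
FIRST(P) = {w, x, y}
FIRST(Q) = {w, y}
FIRST(R) = {w, y}
FIRST(S) = {w, x, y}
Therefore, FIRST(P) = {w, x, y}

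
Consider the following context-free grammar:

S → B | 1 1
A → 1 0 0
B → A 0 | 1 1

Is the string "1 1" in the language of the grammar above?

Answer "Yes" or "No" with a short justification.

Yes - a valid derivation exists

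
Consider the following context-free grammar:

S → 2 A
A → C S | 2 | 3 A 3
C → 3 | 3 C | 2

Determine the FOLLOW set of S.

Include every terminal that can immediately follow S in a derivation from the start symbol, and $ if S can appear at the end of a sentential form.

We compute FOLLOW(S) using the standard algorithm.
FOLLOW(S) starts with {$}.
FIRST(A) = {2, 3}
FIRST(C) = {2, 3}
FIRST(S) = {2}
FOLLOW(A) = {$, 3}
FOLLOW(C) = {2}
FOLLOW(S) = {$, 3}
Therefore, FOLLOW(S) = {$, 3}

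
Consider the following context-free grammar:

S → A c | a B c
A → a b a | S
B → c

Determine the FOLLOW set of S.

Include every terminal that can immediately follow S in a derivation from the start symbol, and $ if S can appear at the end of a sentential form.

We compute FOLLOW(S) using the standard algorithm.
FOLLOW(S) starts with {$}.
FIRST(A) = {a}
FIRST(B) = {c}
FIRST(S) = {a}
FOLLOW(A) = {c}
FOLLOW(B) = {c}
FOLLOW(S) = {$, c}
Therefore, FOLLOW(S) = {$, c}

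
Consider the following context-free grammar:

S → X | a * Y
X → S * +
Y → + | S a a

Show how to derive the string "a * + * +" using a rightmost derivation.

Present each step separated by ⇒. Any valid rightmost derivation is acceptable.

S ⇒ X ⇒ S * + ⇒ a * Y * + ⇒ a * + * +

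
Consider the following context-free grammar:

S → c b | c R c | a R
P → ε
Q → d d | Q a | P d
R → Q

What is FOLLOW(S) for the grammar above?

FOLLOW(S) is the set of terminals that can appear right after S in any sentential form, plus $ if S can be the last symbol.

We compute FOLLOW(S) using the standard algorithm.
FOLLOW(S) starts with {$}.
FIRST(P) = {ε}
FIRST(Q) = {d}
FIRST(R) = {d}
FIRST(S) = {a, c}
FOLLOW(P) = {d}
FOLLOW(Q) = {$, a, c}
FOLLOW(R) = {$, c}
FOLLOW(S) = {$}
Therefore, FOLLOW(S) = {$}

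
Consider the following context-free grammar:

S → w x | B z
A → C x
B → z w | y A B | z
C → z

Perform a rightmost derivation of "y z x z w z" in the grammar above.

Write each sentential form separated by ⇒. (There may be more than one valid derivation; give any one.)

S ⇒ B z ⇒ y A B z ⇒ y A z w z ⇒ y C x z w z ⇒ y z x z w z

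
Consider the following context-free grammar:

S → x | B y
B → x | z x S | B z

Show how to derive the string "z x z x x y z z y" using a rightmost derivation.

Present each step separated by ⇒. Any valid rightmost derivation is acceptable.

S ⇒ B y ⇒ B z y ⇒ B z z y ⇒ z x S z z y ⇒ z x B y z z y ⇒ z x z x S y z z y ⇒ z x z x x y z z y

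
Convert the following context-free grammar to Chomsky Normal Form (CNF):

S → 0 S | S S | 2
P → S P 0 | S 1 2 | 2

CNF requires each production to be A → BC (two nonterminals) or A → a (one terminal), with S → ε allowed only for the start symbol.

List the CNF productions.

T0 → 0; S → 2; T1 → 1; T2 → 2; P → 2; S → T0 S; S → S S; P → S X0; X0 → P T0; P → S X1; X1 → T1 T2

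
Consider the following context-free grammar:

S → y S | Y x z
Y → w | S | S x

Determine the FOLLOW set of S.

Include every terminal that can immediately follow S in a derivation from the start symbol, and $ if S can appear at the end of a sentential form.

We compute FOLLOW(S) using the standard algorithm.
FOLLOW(S) starts with {$}.
FIRST(S) = {w, y}
FIRST(Y) = {w, y}
FOLLOW(S) = {$, x}
FOLLOW(Y) = {x}
Therefore, FOLLOW(S) = {$, x}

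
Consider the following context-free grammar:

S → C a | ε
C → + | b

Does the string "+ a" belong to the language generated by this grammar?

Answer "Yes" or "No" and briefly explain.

Yes - a valid derivation exists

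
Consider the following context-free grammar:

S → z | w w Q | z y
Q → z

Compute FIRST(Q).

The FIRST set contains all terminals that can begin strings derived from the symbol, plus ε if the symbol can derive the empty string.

We compute FIRST(Q) using the standard algorithm.
FIRST(Q) = {z}
FIRST(S) = {w, z}
Therefore, FIRST(Q) = {z}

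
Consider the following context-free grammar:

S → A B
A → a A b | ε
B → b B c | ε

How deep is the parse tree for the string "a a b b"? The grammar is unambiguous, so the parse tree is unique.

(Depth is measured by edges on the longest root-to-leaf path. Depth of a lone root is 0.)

4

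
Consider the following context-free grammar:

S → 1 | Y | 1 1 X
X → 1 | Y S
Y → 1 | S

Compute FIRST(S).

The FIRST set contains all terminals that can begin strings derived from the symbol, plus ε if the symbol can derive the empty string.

We compute FIRST(S) using the standard algorithm.
FIRST(S) = {1}
FIRST(X) = {1}
FIRST(Y) = {1}
Therefore, FIRST(S) = {1}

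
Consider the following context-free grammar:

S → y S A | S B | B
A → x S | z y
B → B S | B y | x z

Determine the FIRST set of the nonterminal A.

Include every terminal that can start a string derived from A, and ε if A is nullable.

We compute FIRST(A) using the standard algorithm.
FIRST(A) = {x, z}
FIRST(B) = {x}
FIRST(S) = {x, y}
Therefore, FIRST(A) = {x, z}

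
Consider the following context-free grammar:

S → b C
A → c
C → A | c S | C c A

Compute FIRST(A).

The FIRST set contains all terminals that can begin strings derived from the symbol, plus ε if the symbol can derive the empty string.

We compute FIRST(A) using the standard algorithm.
FIRST(A) = {c}
FIRST(C) = {c}
FIRST(S) = {b}
Therefore, FIRST(A) = {c}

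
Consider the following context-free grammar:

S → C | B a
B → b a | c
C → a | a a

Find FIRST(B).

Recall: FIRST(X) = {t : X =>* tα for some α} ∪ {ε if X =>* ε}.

We compute FIRST(B) using the standard algorithm.
FIRST(B) = {b, c}
FIRST(C) = {a}
FIRST(S) = {a, b, c}
Therefore, FIRST(B) = {b, c}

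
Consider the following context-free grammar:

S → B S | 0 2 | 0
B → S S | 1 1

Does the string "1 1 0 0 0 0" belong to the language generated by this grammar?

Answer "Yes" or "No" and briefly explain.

No - no valid derivation exists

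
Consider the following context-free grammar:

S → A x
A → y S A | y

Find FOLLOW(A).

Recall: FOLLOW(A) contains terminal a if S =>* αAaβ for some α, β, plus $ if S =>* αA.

We compute FOLLOW(A) using the standard algorithm.
FOLLOW(S) starts with {$}.
FIRST(A) = {y}
FIRST(S) = {y}
FOLLOW(A) = {x}
FOLLOW(S) = {$, y}
Therefore, FOLLOW(A) = {x}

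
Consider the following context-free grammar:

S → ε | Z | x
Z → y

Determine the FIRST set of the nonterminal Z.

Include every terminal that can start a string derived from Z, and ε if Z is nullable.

We compute FIRST(Z) using the standard algorithm.
FIRST(S) = {x, y, ε}
FIRST(Z) = {y}
Therefore, FIRST(Z) = {y}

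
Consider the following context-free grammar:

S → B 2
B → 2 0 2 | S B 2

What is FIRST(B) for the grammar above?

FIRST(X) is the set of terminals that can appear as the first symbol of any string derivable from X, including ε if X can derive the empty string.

We compute FIRST(B) using the standard algorithm.
FIRST(B) = {2}
FIRST(S) = {2}
Therefore, FIRST(B) = {2}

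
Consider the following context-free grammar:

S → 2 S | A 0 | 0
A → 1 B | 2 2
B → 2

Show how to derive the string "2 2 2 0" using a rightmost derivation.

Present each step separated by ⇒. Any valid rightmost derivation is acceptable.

S ⇒ 2 S ⇒ 2 A 0 ⇒ 2 2 2 0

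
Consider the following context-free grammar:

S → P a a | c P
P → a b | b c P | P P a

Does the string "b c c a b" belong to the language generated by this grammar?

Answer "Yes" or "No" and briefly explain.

No - no valid derivation exists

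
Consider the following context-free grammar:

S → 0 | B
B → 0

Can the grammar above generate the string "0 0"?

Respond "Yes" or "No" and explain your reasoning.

No - no valid derivation exists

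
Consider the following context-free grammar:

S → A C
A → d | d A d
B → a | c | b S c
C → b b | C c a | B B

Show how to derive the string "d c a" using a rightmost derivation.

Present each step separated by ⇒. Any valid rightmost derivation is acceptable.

S ⇒ A C ⇒ A B B ⇒ A B a ⇒ A c a ⇒ d c a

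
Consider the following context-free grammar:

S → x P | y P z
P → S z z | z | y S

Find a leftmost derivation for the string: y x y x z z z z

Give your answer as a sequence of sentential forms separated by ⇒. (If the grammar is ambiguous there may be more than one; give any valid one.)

S ⇒ y P z ⇒ y S z z z ⇒ y x P z z z ⇒ y x y S z z z ⇒ y x y x P z z z ⇒ y x y x z z z z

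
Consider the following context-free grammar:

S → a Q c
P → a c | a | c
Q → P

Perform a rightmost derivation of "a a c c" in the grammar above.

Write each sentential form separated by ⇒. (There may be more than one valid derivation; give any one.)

S ⇒ a Q c ⇒ a P c ⇒ a a c c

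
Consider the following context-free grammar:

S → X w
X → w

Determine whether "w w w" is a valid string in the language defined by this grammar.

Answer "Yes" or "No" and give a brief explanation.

No - no valid derivation exists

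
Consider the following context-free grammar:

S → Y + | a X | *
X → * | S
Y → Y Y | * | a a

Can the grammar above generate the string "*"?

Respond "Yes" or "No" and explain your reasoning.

Yes - a valid derivation exists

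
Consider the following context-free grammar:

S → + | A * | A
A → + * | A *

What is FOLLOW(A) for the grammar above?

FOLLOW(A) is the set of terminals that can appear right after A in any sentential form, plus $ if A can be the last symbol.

We compute FOLLOW(A) using the standard algorithm.
FOLLOW(S) starts with {$}.
FIRST(A) = {+}
FIRST(S) = {+}
FOLLOW(A) = {$, *}
FOLLOW(S) = {$}
Therefore, FOLLOW(A) = {$, *}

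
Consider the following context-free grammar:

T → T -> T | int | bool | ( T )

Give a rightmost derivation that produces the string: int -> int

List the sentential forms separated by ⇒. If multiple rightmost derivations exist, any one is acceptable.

T ⇒ T -> T ⇒ T -> int ⇒ int -> int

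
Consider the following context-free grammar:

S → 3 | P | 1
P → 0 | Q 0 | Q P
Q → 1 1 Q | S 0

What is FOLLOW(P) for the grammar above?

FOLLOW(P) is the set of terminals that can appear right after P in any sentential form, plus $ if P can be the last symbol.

We compute FOLLOW(P) using the standard algorithm.
FOLLOW(S) starts with {$}.
FIRST(P) = {0, 1, 3}
FIRST(Q) = {0, 1, 3}
FIRST(S) = {0, 1, 3}
FOLLOW(P) = {$, 0}
FOLLOW(Q) = {0, 1, 3}
FOLLOW(S) = {$, 0}
Therefore, FOLLOW(P) = {$, 0}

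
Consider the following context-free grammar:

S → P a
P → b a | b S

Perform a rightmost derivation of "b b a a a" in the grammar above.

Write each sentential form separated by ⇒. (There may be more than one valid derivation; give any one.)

S ⇒ P a ⇒ b S a ⇒ b P a a ⇒ b b a a a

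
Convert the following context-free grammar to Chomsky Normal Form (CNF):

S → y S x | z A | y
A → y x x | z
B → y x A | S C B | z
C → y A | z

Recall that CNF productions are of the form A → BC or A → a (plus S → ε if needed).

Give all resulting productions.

TY → y; TX → x; TZ → z; S → y; A → z; B → z; C → z; S → TY X0; X0 → S TX; S → TZ A; A → TY X1; X1 → TX TX; B → TY X2; X2 → TX A; B → S X3; X3 → C B; C → TY A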